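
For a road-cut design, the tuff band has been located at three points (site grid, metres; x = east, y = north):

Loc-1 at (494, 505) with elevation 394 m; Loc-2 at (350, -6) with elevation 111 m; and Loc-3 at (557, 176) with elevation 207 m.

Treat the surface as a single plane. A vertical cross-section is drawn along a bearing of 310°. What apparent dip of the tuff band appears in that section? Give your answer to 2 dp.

21.06°

Let the plane be z = a·x + b·y + c.
Loc-2−Loc-1: −144a − 511b = −283;  Loc-3−Loc-1: 63a − 329b = −187.
Solving gives a = −0.03079, b = 0.56249.
Unit vector along 310° is (sin 310°, cos 310°) = (-0.7660, 0.6428).
Slope in that direction = a·(-0.7660) + b·(0.6428) = 0.38515.
Apparent dip = arctan|0.38515| = 21.06° (true dip is 29.4°, so apparent ≤ true as expected).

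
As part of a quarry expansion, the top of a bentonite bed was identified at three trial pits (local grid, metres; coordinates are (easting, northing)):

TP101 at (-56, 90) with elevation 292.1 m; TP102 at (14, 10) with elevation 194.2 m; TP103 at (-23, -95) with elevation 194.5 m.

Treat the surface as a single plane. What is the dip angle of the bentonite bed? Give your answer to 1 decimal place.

Two edge vectors: TP101→TP102 = (70, -80, -97.9), TP101→TP103 = (33, -185, -97.6).
Normal n = (TP101→TP102) × (TP101→TP103) = (-10303.5, 3601.3, -10310).
So ∂z/∂E = −n_x/n_z = −0.99937 and ∂z/∂N = −n_y/n_z = 0.34930.
Gradient magnitude |∇z| = √(a² + b²) = √(0.99874 + 0.12201) = 1.05866.
True dip = arctan(1.05866) = 46.6°, dipping toward ESE (azimuth ≈ 109°).

46.6°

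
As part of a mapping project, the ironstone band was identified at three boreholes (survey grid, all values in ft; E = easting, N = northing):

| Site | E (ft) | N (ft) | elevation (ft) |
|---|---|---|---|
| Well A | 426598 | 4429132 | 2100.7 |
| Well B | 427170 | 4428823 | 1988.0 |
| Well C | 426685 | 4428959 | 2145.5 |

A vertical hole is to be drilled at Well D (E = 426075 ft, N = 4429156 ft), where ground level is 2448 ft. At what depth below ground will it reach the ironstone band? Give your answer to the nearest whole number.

117 ft

Let the plane be z = a·E + b·N + c.
Well B−Well A: 572a − 309b = −112.7;  Well C−Well A: 87a − 173b = 44.8.
Solving gives a = −0.46259071, b = −0.49159186.
Then c = 2100.7 − a·426598 − b·4429132 = 2376766.20.
At (426075, 4429156): z_contact = −197098.3 − 2177337.0 + 2376766.20 = 2330.8 ft.
Depth below ground = 2448 − 2330.8 = 117 ft.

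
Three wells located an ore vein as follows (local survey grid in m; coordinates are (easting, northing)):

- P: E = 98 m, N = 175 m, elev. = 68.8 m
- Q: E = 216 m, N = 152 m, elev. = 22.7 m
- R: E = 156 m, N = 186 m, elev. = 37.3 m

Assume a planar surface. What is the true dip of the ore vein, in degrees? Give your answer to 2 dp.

Let the plane be z = a·E + b·N + c.
Q−P: 118a − 23b = −46.1;  R−P: 58a + 11b = −31.5.
Solving gives a = −0.46793, b = −0.39635.
Gradient magnitude |∇z| = √(a² + b²) = √(0.21896 + 0.15710) = 0.61323.
True dip = arctan(0.61323) = 31.52°, dipping toward NE (azimuth ≈ 050°).

31.52°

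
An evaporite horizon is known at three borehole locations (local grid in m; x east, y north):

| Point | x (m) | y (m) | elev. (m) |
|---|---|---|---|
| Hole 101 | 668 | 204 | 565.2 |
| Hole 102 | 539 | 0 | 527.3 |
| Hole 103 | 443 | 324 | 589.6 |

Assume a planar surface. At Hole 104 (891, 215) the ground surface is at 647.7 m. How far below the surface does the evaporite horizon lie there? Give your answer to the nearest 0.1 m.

Let the plane be z = a·x + b·y + c.
Hole 102−Hole 101: −129a − 204b = −37.9;  Hole 103−Hole 101: −225a + 120b = 24.4.
Solving gives a = −0.00700, b = 0.19021.
Then c = 565.2 − a·668 − b·204 = 531.07.
At (891, 215): z_contact = −6.24 + 40.90 + 531.07 = 565.73 m.
Depth below ground = 647.7 − 565.73 = 82.0 m.

82.0 m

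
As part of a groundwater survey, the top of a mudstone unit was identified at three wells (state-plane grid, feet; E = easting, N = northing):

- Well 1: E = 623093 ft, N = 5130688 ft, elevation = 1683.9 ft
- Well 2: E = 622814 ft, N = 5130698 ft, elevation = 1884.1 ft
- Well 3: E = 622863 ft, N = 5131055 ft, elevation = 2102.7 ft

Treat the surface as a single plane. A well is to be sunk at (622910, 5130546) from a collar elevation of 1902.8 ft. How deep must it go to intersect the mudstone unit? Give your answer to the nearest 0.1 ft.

Two edge vectors: Well 1→Well 2 = (-279, 10, 200.2), Well 1→Well 3 = (-230, 367, 418.8).
Normal n = (Well 1→Well 2) × (Well 1→Well 3) = (-69285.4, 70799.2, -100093).
So ∂z/∂E = −n_x/n_z = −0.692210244 and ∂z/∂N = −n_y/n_z = 0.707334179.
Intercept c from Well 1: 1683.9 + 431311.36 − 3629110.99 = −3196115.73.
At (622910, 5130546): z_contact = −431184.68 + 3629010.54 − 3196115.73 = 1710.13 ft.
Depth below ground = 1902.8 − 1710.13 = 192.7 ft.

192.7 ft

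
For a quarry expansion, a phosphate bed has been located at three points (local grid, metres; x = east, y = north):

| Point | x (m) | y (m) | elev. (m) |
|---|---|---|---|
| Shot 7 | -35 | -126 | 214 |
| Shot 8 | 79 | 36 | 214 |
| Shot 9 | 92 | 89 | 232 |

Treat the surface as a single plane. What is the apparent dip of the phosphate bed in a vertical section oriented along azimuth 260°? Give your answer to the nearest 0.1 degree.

32.6°

Two edge vectors: Shot 7→Shot 8 = (114, 162, 0), Shot 7→Shot 9 = (127, 215, 18).
Normal n = (Shot 7→Shot 8) × (Shot 7→Shot 9) = (2916, -2052, 3936).
So ∂z/∂x = −n_x/n_z = −0.74085 and ∂z/∂y = −n_y/n_z = 0.52134.
Unit vector along 260° is (sin 260°, cos 260°) = (-0.9848, -0.1736).
Slope in that direction = a·(-0.9848) + b·(-0.1736) = 0.63907.
Apparent dip = arctan|0.63907| = 32.6° (true dip is 42.2°, so apparent ≤ true as expected).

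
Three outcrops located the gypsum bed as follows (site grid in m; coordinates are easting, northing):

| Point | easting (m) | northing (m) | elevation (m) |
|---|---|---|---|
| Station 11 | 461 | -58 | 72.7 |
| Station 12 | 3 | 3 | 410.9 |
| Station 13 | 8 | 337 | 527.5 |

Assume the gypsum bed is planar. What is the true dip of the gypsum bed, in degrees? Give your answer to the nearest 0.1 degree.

Let the plane be z = a·easting + b·northing + c.
Station 12−Station 11: −458a + 61b = 338.2;  Station 13−Station 11: −453a + 395b = 454.8.
Solving gives a = −0.69056, b = 0.35944.
Gradient magnitude |∇z| = √(a² + b²) = √(0.47687 + 0.12920) = 0.77850.
True dip = arctan(0.77850) = 37.9°, dipping toward ESE (azimuth ≈ 117°).

37.9°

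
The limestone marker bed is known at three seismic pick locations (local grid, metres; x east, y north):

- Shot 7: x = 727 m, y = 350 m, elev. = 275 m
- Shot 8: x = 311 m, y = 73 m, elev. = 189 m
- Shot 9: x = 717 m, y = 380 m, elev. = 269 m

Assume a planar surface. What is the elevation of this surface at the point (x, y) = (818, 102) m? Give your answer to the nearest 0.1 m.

Two edge vectors: Shot 7→Shot 8 = (-416, -277, -86), Shot 7→Shot 9 = (-10, 30, -6).
Normal n = (Shot 7→Shot 8) × (Shot 7→Shot 9) = (4242, -1636, -15250).
So ∂z/∂x = −n_x/n_z = 0.27816 and ∂z/∂y = −n_y/n_z = −0.10728.
Intercept c from Shot 7: 275 − 202.23 + 37.55 = 110.32.
At (818, 102): z = 227.5 − 10.9 + 110.32 = 326.9 m.

326.9 m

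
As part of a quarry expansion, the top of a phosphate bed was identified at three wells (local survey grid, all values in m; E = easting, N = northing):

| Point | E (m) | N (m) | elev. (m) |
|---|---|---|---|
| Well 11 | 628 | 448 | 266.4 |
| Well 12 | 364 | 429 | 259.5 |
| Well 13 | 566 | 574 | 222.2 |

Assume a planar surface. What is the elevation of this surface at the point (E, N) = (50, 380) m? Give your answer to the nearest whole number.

Let the plane be z = a·E + b·N + c.
Well 12−Well 11: −264a − 19b = −6.9;  Well 13−Well 11: −62a + 126b = −44.2.
Solving gives a = 0.04963, b = −0.32637.
Then c = 266.4 − a·628 − b·448 = 381.45.
At (50, 380): z = 2.5 − 124.0 + 381.45 = 259.9 m.

260 m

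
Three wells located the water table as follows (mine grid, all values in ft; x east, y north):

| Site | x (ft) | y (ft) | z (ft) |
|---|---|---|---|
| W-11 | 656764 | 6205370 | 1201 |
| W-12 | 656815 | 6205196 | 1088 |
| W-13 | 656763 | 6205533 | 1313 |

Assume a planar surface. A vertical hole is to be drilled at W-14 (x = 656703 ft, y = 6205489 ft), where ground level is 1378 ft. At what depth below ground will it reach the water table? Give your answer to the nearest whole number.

103 ft

Two edge vectors: W-11→W-12 = (51, -174, -113), W-11→W-13 = (-1, 163, 112).
Normal n = (W-11→W-12) × (W-11→W-13) = (-1069, -5599, 8139).
So ∂z/∂x = −n_x/n_z = 0.13134292 and ∂z/∂y = −n_y/n_z = 0.68792235.
Intercept c from W-11: 1201 − 86261.30 − 4268812.71 = −4353873.01.
At (656703, 6205489): z_contact = 86253.3 + 4268894.6 − 4353873.01 = 1274.9 ft.
Depth below ground = 1378 − 1274.9 = 103 ft.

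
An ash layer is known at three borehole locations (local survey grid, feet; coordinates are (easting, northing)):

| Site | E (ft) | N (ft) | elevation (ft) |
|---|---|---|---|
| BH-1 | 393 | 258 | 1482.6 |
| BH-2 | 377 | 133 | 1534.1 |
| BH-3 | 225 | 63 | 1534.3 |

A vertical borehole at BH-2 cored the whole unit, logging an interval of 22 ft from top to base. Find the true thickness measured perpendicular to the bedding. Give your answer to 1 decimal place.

Two edge vectors: BH-1→BH-2 = (-16, -125, 51.5), BH-1→BH-3 = (-168, -195, 51.7).
Normal n = (BH-1→BH-2) × (BH-1→BH-3) = (3580, -7824.8, -17880).
So ∂z/∂E = −n_x/n_z = 0.20022 and ∂z/∂N = −n_y/n_z = −0.43763.
|∇z| = √(a²+b²) = 0.48126, so dip δ = arctan(0.48126) = 25.70°.
True thickness = vertical thickness × cos δ = 22 × cos 25.70° = 19.8 ft.

19.8 ft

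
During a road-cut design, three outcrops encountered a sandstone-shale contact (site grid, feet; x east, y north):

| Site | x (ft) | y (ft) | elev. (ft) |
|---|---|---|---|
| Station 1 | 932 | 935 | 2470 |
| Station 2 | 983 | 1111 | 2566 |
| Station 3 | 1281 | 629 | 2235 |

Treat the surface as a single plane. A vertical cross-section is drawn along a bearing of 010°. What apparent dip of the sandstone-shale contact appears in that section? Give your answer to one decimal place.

Let the plane be z = a·x + b·y + c.
Station 2−Station 1: 51a + 176b = 96;  Station 3−Station 1: 349a − 306b = −235.
Solving gives a = −0.15558, b = 0.59054.
Unit vector along 010° is (sin 10°, cos 10°) = (0.1736, 0.9848).
Slope in that direction = a·(0.1736) + b·(0.9848) = 0.55455.
Apparent dip = arctan|0.55455| = 29.0° (true dip is 31.4°, so apparent ≤ true as expected).

29.0°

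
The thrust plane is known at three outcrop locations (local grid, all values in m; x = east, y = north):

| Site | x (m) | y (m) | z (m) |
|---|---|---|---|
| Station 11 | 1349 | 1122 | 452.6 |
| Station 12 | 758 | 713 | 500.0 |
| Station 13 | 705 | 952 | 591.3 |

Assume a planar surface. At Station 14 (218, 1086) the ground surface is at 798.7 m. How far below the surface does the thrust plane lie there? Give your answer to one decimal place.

19.6 m

Let the plane be z = a·x + b·y + c.
Station 12−Station 11: −591a − 409b = 47.4;  Station 13−Station 11: −644a − 170b = 138.7.
Solving gives a = −0.298726, b = 0.315764.
Then c = 452.6 − a·1349 − b·1122 = 501.30.
At (218, 1086): z_contact = −65.12 + 342.92 + 501.30 = 779.09 m.
Depth below ground = 798.7 − 779.09 = 19.6 m.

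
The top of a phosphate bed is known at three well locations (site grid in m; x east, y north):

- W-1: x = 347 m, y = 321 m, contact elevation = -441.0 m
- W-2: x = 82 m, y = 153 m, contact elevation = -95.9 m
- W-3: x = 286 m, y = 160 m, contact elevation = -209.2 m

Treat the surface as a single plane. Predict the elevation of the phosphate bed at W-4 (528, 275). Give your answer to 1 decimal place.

Two edge vectors: W-1→W-2 = (-265, -168, 345.1), W-1→W-3 = (-61, -161, 231.8).
Normal n = (W-1→W-2) × (W-1→W-3) = (16618.7, 40375.9, 32417).
So ∂z/∂x = −n_x/n_z = −0.51265 and ∂z/∂y = −n_y/n_z = −1.24552.
Intercept c from W-1: -441 + 177.89 + 399.81 = 136.70.
At (528, 275): z = −270.7 − 342.5 + 136.70 = -476.5 m.

-476.5 m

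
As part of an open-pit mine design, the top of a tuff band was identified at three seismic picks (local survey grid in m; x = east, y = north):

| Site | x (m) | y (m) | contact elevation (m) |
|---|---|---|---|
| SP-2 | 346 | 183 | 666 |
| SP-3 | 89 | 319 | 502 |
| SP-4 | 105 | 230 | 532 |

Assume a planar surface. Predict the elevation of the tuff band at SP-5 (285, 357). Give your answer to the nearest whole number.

592 m

Let the plane be z = a·x + b·y + c.
SP-3−SP-2: −257a + 136b = −164;  SP-4−SP-2: −241a + 47b = −134.
Solving gives a = 0.50809, b = −0.24574.
Then c = 666 − a·346 − b·183 = 535.17.
At (285, 357): z = 144.8 − 87.7 + 535.17 = 592.2 m.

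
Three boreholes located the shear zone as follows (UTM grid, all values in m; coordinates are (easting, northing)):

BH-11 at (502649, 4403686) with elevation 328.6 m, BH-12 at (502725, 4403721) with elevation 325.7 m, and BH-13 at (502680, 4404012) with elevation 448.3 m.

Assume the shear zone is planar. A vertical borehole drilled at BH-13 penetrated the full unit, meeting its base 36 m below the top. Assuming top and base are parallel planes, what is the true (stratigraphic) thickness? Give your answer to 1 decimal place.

32.9 m

Let the plane be z = a·E + b·N + c.
BH-12−BH-11: 76a + 35b = −2.9;  BH-13−BH-11: 31a + 326b = 119.7.
Solving gives a = −0.21674, b = 0.38779.
|∇z| = √(a²+b²) = 0.44425, so dip δ = arctan(0.44425) = 23.95°.
True thickness = vertical thickness × cos δ = 36 × cos 23.95° = 32.9 m.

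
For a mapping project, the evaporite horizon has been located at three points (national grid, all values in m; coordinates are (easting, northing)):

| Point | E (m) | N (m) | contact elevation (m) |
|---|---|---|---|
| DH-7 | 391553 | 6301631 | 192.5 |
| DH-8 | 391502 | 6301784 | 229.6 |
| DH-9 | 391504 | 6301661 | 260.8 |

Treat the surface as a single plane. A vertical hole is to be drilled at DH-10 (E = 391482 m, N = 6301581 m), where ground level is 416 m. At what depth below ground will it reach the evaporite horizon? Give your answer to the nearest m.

Let the plane be z = a·E + b·N + c.
DH-8−DH-7: −51a + 153b = 37.1;  DH-9−DH-7: −49a + 30b = 68.3.
Solving gives a = −1.56475616, b = −0.27910173.
Then c = 192.5 − a·391553 − b·6301631 = 2371673.56.
At (391482, 6301581): z_contact = −612573.9 − 1758782.1 + 2371673.56 = 317.6 m.
Depth below ground = 416 − 317.6 = 98 m.

98 m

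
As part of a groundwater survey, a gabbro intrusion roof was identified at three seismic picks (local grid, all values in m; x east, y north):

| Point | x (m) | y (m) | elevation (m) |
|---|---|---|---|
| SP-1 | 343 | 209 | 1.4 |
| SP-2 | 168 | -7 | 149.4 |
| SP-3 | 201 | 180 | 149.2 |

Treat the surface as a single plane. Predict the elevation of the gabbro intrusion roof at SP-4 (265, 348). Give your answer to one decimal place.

111.9 m

Let the plane be z = a·x + b·y + c.
SP-2−SP-1: −175a − 216b = 148;  SP-3−SP-1: −142a − 29b = 147.8.
Solving gives a = −1.07953, b = 0.18944.
Then c = 1.4 − a·343 − b·209 = 332.09.
At (265, 348): z = −286.1 + 65.9 + 332.09 = 111.9 m.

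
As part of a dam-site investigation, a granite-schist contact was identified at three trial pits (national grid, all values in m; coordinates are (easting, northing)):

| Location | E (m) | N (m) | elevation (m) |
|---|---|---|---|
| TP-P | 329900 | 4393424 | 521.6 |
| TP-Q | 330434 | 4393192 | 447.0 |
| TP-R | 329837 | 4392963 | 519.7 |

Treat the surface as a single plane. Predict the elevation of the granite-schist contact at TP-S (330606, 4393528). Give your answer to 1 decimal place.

432.0 m

Two edge vectors: TP-P→TP-Q = (534, -232, -74.6), TP-P→TP-R = (-63, -461, -1.9).
Normal n = (TP-P→TP-Q) × (TP-P→TP-R) = (-33949.8, 5714.4, -260790).
So ∂z/∂E = −n_x/n_z = −0.130180605 and ∂z/∂N = −n_y/n_z = 0.021911883.
Intercept c from TP-P: 521.6 + 42946.58 − 96268.19 = −52800.01.
At (330606, 4393528): z = −43038.5 + 96270.5 − 52800.01 = 432.0 m.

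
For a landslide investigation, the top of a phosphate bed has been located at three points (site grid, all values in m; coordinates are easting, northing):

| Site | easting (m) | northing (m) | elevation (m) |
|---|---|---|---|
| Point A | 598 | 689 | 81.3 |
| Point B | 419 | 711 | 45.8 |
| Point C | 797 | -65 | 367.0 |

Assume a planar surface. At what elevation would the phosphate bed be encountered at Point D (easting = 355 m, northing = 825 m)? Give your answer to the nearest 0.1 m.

Two edge vectors: Point A→Point B = (-179, 22, -35.5), Point A→Point C = (199, -754, 285.7).
Normal n = (Point A→Point B) × (Point A→Point C) = (-20481.6, 44075.8, 130588).
So ∂z/∂easting = −n_x/n_z = 0.15684 and ∂z/∂northing = −n_y/n_z = −0.33752.
Intercept c from Point A: 81.3 − 93.79 + 232.55 = 220.06.
At (355, 825): z = 55.7 − 278.5 + 220.06 = -2.7 m.

-2.7 m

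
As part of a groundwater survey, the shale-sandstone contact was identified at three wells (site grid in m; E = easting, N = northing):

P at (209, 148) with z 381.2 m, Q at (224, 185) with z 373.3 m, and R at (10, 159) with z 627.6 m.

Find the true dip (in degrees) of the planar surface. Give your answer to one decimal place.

51.4°

Let the plane be z = a·E + b·N + c.
Q−P: 15a + 37b = −7.9;  R−P: −199a + 11b = 246.4.
Solving gives a = −1.22260, b = 0.28213.
Gradient magnitude |∇z| = √(a² + b²) = √(1.49474 + 0.07960) = 1.25473.
True dip = arctan(1.25473) = 51.4°, dipping toward ESE (azimuth ≈ 103°).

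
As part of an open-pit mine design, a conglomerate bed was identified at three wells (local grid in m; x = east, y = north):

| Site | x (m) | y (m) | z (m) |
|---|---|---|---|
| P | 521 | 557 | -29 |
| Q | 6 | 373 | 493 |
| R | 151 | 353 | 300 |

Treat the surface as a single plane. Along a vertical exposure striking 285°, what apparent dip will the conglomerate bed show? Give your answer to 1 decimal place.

Let the plane be z = a·x + b·y + c.
Q−P: −515a − 184b = 522;  R−P: −370a − 204b = 329.
Solving gives a = −1.24262, b = 0.64102.
Unit vector along 285° is (sin 285°, cos 285°) = (-0.9659, 0.2588).
Slope in that direction = a·(-0.9659) + b·(0.2588) = 1.36619.
Apparent dip = arctan|1.36619| = 53.8° (true dip is 54.4°, so apparent ≤ true as expected).

53.8°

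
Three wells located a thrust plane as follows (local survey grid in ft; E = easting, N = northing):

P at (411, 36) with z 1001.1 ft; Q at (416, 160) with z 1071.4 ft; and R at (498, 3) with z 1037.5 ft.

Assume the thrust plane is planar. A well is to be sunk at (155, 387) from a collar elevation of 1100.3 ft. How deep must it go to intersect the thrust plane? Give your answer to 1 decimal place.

68.8 ft

Let the plane be z = a·E + b·N + c.
Q−P: 5a + 124b = 70.3;  R−P: 87a − 33b = 36.4.
Solving gives a = 0.62389, b = 0.54178.
Then c = 1001.1 − a·411 − b·36 = 725.18.
At (155, 387): z_contact = 96.70 + 209.67 + 725.18 = 1031.55 ft.
Depth below ground = 1100.3 − 1031.55 = 68.8 ft.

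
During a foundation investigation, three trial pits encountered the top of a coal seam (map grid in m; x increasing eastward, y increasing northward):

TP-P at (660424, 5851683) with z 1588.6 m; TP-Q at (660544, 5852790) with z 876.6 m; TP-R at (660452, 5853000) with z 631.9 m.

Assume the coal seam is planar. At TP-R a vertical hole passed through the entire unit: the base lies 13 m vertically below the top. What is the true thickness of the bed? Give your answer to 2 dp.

Two edge vectors: TP-P→TP-Q = (120, 1107, -712), TP-P→TP-R = (28, 1317, -956.7).
Normal n = (TP-P→TP-Q) × (TP-P→TP-R) = (-121362.9, 94868, 127044).
So ∂z/∂x = −n_x/n_z = 0.95528 and ∂z/∂y = −n_y/n_z = −0.74673.
|∇z| = √(a²+b²) = 1.21251, so dip δ = arctan(1.21251) = 50.49°.
True thickness = vertical thickness × cos δ = 13 × cos 50.49° = 8.27 m.

8.27 m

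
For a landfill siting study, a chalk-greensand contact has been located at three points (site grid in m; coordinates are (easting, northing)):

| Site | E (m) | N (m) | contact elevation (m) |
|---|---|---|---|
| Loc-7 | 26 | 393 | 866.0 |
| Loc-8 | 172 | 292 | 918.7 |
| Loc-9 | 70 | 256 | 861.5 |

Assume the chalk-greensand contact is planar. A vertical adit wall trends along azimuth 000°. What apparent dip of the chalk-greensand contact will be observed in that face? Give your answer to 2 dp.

Let the plane be z = a·E + b·N + c.
Loc-8−Loc-7: 146a − 101b = 52.7;  Loc-9−Loc-7: 44a − 137b = −4.5.
Solving gives a = 0.49328, b = 0.19127.
Unit vector along 000° is (sin 0°, cos 0°) = (0.0000, 1.0000).
Slope in that direction = a·(0.0000) + b·(1.0000) = 0.19127.
Apparent dip = arctan|0.19127| = 10.83° (true dip is 27.9°, so apparent ≤ true as expected).

10.83°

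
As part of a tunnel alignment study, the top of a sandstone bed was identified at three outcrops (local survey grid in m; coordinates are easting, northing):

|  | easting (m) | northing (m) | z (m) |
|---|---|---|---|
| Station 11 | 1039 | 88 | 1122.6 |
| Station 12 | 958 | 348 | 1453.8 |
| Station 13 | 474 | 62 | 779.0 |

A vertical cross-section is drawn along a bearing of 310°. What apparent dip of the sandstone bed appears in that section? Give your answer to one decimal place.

Two edge vectors: Station 11→Station 12 = (-81, 260, 331.2), Station 11→Station 13 = (-565, -26, -343.6).
Normal n = (Station 11→Station 12) × (Station 11→Station 13) = (-80724.8, -214959.6, 149006).
So ∂z/∂easting = −n_x/n_z = 0.54176 and ∂z/∂northing = −n_y/n_z = 1.44262.
Unit vector along 310° is (sin 310°, cos 310°) = (-0.7660, 0.6428).
Slope in that direction = a·(-0.7660) + b·(0.6428) = 0.51229.
Apparent dip = arctan|0.51229| = 27.1° (true dip is 57.0°, so apparent ≤ true as expected).

27.1°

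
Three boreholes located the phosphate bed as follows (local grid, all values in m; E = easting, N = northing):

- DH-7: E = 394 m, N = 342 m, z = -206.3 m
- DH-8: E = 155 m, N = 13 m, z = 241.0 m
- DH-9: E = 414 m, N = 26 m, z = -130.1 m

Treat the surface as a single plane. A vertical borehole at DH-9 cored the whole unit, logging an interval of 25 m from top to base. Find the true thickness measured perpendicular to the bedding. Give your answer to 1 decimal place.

14.2 m

Two edge vectors: DH-7→DH-8 = (-239, -329, 447.3), DH-7→DH-9 = (20, -316, 76.2).
Normal n = (DH-7→DH-8) × (DH-7→DH-9) = (116277, 27157.8, 82104).
So ∂z/∂E = −n_x/n_z = −1.41622 and ∂z/∂N = −n_y/n_z = −0.33077.
|∇z| = √(a²+b²) = 1.45433, so dip δ = arctan(1.45433) = 55.49°.
True thickness = vertical thickness × cos δ = 25 × cos 55.49° = 14.2 m.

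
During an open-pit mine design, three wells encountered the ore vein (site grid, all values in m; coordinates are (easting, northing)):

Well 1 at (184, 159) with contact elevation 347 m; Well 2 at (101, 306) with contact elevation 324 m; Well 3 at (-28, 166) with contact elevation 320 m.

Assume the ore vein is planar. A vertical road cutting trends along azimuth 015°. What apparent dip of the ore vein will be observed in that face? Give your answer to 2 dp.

2.92°

Two edge vectors: Well 1→Well 2 = (-83, 147, -23), Well 1→Well 3 = (-212, 7, -27).
Normal n = (Well 1→Well 2) × (Well 1→Well 3) = (-3808, 2635, 30583).
So ∂z/∂E = −n_x/n_z = 0.12451 and ∂z/∂N = −n_y/n_z = −0.08616.
Unit vector along 015° is (sin 15°, cos 15°) = (0.2588, 0.9659).
Slope in that direction = a·(0.2588) + b·(0.9659) = −0.05100.
Apparent dip = arctan|0.05100| = 2.92° (true dip is 8.6°, so apparent ≤ true as expected).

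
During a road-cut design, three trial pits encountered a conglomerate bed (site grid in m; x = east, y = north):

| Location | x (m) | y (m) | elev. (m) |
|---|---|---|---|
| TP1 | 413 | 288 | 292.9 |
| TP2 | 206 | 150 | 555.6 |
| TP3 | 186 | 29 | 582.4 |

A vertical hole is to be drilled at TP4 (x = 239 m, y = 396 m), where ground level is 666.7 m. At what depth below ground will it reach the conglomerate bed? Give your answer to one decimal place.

155.9 m

Two edge vectors: TP1→TP2 = (-207, -138, 262.7), TP1→TP3 = (-227, -259, 289.5).
Normal n = (TP1→TP2) × (TP1→TP3) = (28088.3, 293.6, 22287).
So ∂z/∂x = −n_x/n_z = −1.26030 and ∂z/∂y = −n_y/n_z = −0.01317.
Intercept c from TP1: 292.9 + 520.50 + 3.79 = 817.20.
At (239, 396): z_contact = −301.21 − 5.22 + 817.20 = 510.77 m.
Depth below ground = 666.7 − 510.77 = 155.9 m.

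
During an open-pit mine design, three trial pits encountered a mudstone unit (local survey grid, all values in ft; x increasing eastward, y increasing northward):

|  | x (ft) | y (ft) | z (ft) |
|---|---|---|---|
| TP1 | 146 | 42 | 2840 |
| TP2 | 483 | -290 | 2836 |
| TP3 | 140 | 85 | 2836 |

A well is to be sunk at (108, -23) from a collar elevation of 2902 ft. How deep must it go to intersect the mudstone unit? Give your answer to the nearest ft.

Let the plane be z = a·x + b·y + c.
TP2−TP1: 337a − 332b = −4;  TP3−TP1: −6a + 43b = −4.
Solving gives a = −0.12001, b = −0.10977.
Then c = 2840 − a·146 − b·42 = 2862.13.
At (108, -23): z_contact = −13.0 + 2.5 + 2862.13 = 2851.7 ft.
Depth below ground = 2902 − 2851.7 = 50 ft.

50 ft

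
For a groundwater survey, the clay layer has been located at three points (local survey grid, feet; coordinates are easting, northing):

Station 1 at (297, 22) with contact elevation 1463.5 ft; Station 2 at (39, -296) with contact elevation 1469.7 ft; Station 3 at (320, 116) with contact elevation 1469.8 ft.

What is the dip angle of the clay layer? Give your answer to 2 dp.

10.48°

Two edge vectors: Station 1→Station 2 = (-258, -318, 6.2), Station 1→Station 3 = (23, 94, 6.3).
Normal n = (Station 1→Station 2) × (Station 1→Station 3) = (-2586.2, 1768, -16938).
So ∂z/∂easting = −n_x/n_z = −0.15269 and ∂z/∂northing = −n_y/n_z = 0.10438.
Gradient magnitude |∇z| = √(a² + b²) = √(0.02331 + 0.01090) = 0.18496.
True dip = arctan(0.18496) = 10.48°, dipping toward SE (azimuth ≈ 124°).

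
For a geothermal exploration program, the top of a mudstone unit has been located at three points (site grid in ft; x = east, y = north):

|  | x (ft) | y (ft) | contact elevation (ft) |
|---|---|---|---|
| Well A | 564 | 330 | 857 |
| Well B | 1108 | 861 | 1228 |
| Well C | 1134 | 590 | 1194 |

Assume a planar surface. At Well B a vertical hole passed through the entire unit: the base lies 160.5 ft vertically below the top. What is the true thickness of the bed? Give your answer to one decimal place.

Two edge vectors: Well A→Well B = (544, 531, 371), Well A→Well C = (570, 260, 337).
Normal n = (Well A→Well B) × (Well A→Well C) = (82487, 28142, -161230).
So ∂z/∂x = −n_x/n_z = 0.51161 and ∂z/∂y = −n_y/n_z = 0.17455.
|∇z| = √(a²+b²) = 0.54057, so dip δ = arctan(0.54057) = 28.39°.
True thickness = vertical thickness × cos δ = 160.5 × cos 28.39° = 141.2 ft.

141.2 ft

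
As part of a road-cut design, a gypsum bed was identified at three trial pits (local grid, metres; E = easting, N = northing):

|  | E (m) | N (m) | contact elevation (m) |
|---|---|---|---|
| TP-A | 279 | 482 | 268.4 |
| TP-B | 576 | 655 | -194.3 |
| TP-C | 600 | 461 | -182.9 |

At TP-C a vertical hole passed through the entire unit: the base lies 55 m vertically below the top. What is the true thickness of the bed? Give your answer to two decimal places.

31.36 m

Let the plane be z = a·E + b·N + c.
TP-B−TP-A: 297a + 173b = −462.7;  TP-C−TP-A: 321a − 21b = −451.3.
Solving gives a = −1.42127, b = −0.23459.
|∇z| = √(a²+b²) = 1.44050, so dip δ = arctan(1.44050) = 55.23°.
True thickness = vertical thickness × cos δ = 55 × cos 55.23° = 31.36 m.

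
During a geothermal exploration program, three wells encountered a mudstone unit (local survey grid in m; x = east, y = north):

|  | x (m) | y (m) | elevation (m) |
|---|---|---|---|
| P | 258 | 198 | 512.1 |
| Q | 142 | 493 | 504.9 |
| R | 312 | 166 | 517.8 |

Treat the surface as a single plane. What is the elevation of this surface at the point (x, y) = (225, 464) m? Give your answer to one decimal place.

Two edge vectors: P→Q = (-116, 295, -7.2), P→R = (54, -32, 5.7).
Normal n = (P→Q) × (P→R) = (1451.1, 272.4, -12218).
So ∂z/∂x = −n_x/n_z = 0.11877 and ∂z/∂y = −n_y/n_z = 0.02229.
Intercept c from P: 512.1 − 30.64 − 4.41 = 477.04.
At (225, 464): z = 26.7 + 10.3 + 477.04 = 514.1 m.

514.1 m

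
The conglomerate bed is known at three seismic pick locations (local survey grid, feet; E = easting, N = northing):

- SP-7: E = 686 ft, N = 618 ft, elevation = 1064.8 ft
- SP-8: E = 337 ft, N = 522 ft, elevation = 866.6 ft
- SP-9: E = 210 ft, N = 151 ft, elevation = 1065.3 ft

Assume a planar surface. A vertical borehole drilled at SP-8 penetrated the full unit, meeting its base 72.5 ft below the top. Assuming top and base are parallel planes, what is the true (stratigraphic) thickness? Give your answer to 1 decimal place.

48.1 ft

Two edge vectors: SP-7→SP-8 = (-349, -96, -198.2), SP-7→SP-9 = (-476, -467, 0.5).
Normal n = (SP-7→SP-8) × (SP-7→SP-9) = (-92607.4, 94517.7, 117287).
So ∂z/∂E = −n_x/n_z = 0.78958 and ∂z/∂N = −n_y/n_z = −0.80587.
|∇z| = √(a²+b²) = 1.12821, so dip δ = arctan(1.12821) = 48.45°.
True thickness = vertical thickness × cos δ = 72.5 × cos 48.45° = 48.1 ft.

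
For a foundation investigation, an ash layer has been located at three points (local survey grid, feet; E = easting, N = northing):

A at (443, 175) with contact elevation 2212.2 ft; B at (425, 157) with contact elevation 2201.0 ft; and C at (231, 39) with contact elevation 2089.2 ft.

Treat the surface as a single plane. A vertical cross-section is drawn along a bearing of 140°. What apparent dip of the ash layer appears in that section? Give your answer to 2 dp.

13.21°

Let the plane be z = a·E + b·N + c.
B−A: −18a − 18b = −11.2;  C−A: −212a − 136b = −123.
Solving gives a = 0.50497, b = 0.11725.
Unit vector along 140° is (sin 140°, cos 140°) = (0.6428, -0.7660).
Slope in that direction = a·(0.6428) + b·(-0.7660) = 0.23477.
Apparent dip = arctan|0.23477| = 13.21° (true dip is 27.4°, so apparent ≤ true as expected).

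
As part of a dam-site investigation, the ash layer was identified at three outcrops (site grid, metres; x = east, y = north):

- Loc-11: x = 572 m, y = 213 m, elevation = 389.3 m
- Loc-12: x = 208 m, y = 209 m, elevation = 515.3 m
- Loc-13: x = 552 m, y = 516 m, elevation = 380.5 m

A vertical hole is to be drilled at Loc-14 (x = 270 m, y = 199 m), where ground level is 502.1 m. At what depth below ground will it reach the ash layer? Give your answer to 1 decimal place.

Let the plane be z = a·x + b·y + c.
Loc-12−Loc-11: −364a − 4b = 126;  Loc-13−Loc-11: −20a + 303b = −8.8.
Solving gives a = −0.34558, b = −0.05185.
Then c = 389.3 − a·572 − b·213 = 598.02.
At (270, 199): z_contact = −93.31 − 10.32 + 598.02 = 494.39 m.
Depth below ground = 502.1 − 494.39 = 7.7 m.

7.7 m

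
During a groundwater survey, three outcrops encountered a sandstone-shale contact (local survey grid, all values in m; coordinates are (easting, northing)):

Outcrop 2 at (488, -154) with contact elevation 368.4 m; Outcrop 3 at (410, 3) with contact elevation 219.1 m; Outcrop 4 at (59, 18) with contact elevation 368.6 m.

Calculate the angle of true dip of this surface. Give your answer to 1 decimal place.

52.0°

Two edge vectors: Outcrop 2→Outcrop 3 = (-78, 157, -149.3), Outcrop 2→Outcrop 4 = (-429, 172, 0.2).
Normal n = (Outcrop 2→Outcrop 3) × (Outcrop 2→Outcrop 4) = (25711, 64065.3, 53937).
So ∂z/∂E = −n_x/n_z = −0.47669 and ∂z/∂N = −n_y/n_z = −1.18778.
Gradient magnitude |∇z| = √(a² + b²) = √(0.22723 + 1.41082) = 1.27986.
True dip = arctan(1.27986) = 52.0°, dipping toward NNE (azimuth ≈ 022°).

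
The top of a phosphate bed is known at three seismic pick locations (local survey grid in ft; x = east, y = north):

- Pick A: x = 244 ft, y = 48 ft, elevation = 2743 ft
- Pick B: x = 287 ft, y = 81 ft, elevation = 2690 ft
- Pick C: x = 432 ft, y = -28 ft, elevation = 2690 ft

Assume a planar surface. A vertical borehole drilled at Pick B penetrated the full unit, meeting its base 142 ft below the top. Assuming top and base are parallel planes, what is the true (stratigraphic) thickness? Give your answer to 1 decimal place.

Let the plane be z = a·x + b·y + c.
Pick B−Pick A: 43a + 33b = −53;  Pick C−Pick A: 188a − 76b = −53.
Solving gives a = −0.60990, b = −0.81134.
|∇z| = √(a²+b²) = 1.01501, so dip δ = arctan(1.01501) = 45.43°.
True thickness = vertical thickness × cos δ = 142 × cos 45.43° = 99.7 ft.

99.7 ft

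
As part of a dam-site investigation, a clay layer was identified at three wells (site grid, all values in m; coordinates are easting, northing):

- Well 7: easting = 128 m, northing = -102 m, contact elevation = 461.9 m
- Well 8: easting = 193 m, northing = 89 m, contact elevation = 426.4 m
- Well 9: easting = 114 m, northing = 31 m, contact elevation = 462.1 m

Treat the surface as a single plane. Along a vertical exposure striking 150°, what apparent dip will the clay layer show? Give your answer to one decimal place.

9.8°

Let the plane be z = a·easting + b·northing + c.
Well 8−Well 7: 65a + 191b = −35.5;  Well 9−Well 7: −14a + 133b = 0.2.
Solving gives a = −0.42051, b = −0.04276.
Unit vector along 150° is (sin 150°, cos 150°) = (0.5000, -0.8660).
Slope in that direction = a·(0.5000) + b·(-0.8660) = −0.17322.
Apparent dip = arctan|0.17322| = 9.8° (true dip is 22.9°, so apparent ≤ true as expected).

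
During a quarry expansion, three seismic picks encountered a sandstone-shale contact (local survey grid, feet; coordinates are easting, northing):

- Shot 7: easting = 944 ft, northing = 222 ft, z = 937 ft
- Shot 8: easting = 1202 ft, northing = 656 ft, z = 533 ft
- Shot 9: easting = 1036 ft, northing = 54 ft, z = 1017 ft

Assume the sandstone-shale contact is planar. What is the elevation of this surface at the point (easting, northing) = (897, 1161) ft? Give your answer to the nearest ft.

304 ft

Let the plane be z = a·easting + b·northing + c.
Shot 8−Shot 7: 258a + 434b = −404;  Shot 9−Shot 7: 92a − 168b = 80.
Solving gives a = −0.39812, b = −0.69421.
Then c = 937 − a·944 − b·222 = 1466.94.
At (897, 1161): z = −357.1 − 806.0 + 1466.94 = 303.9 ft.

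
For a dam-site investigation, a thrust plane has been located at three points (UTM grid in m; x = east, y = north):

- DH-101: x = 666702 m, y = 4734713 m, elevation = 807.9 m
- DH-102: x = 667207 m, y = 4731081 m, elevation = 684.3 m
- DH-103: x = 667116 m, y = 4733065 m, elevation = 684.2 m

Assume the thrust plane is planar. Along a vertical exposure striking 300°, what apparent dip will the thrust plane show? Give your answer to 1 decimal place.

17.1°

Two edge vectors: DH-101→DH-102 = (505, -3632, -123.6), DH-101→DH-103 = (414, -1648, -123.7).
Normal n = (DH-101→DH-102) × (DH-101→DH-103) = (245585.6, 11298.1, 671408).
So ∂z/∂x = −n_x/n_z = −0.36578 and ∂z/∂y = −n_y/n_z = −0.01683.
Unit vector along 300° is (sin 300°, cos 300°) = (-0.8660, 0.5000).
Slope in that direction = a·(-0.8660) + b·(0.5000) = 0.30836.
Apparent dip = arctan|0.30836| = 17.1° (true dip is 20.1°, so apparent ≤ true as expected).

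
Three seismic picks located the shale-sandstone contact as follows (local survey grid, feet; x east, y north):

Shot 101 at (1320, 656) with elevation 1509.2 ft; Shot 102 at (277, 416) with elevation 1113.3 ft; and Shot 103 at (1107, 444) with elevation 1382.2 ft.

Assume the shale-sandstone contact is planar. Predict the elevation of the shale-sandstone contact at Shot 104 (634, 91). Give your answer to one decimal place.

1133.5 ft

Let the plane be z = a·x + b·y + c.
Shot 102−Shot 101: −1043a − 240b = −395.9;  Shot 103−Shot 101: −213a − 212b = −127.
Solving gives a = 0.314424, b = 0.283150.
Then c = 1509.2 − a·1320 − b·656 = 908.41.
At (634, 91): z = 199.3 + 25.8 + 908.41 = 1133.5 ft.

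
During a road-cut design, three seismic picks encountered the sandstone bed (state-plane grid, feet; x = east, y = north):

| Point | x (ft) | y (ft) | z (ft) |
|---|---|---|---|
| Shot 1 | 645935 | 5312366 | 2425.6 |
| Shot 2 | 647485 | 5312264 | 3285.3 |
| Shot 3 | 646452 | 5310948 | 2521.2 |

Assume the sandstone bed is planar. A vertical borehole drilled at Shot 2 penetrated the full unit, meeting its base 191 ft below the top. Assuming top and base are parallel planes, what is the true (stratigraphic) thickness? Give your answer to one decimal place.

165.2 ft

Let the plane be z = a·x + b·y + c.
Shot 2−Shot 1: 1550a − 102b = 859.7;  Shot 3−Shot 1: 517a − 1418b = 95.6.
Solving gives a = 0.56373, b = 0.13812.
|∇z| = √(a²+b²) = 0.58041, so dip δ = arctan(0.58041) = 30.13°.
True thickness = vertical thickness × cos δ = 191 × cos 30.13° = 165.2 ft.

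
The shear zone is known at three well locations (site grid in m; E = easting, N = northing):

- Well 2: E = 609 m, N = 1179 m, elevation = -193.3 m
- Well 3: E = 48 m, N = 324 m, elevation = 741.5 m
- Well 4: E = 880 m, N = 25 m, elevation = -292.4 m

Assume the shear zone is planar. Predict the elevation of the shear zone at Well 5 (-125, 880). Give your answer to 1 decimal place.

845.4 m

Let the plane be z = a·E + b·N + c.
Well 3−Well 2: −561a − 855b = 934.8;  Well 4−Well 2: 271a − 1154b = −99.1.
Solving gives a = −1.323502, b = −0.224930.
Then c = -193.3 − a·609 − b·1179 = 877.91.
At (-125, 880): z = 165.4 − 197.9 + 877.91 = 845.4 m.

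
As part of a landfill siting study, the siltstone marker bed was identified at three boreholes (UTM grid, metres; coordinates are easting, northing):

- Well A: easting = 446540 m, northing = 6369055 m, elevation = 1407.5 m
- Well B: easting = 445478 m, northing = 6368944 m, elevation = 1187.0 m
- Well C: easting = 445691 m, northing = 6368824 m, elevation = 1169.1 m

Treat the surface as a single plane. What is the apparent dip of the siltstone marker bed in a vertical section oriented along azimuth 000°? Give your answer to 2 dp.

Let the plane be z = a·easting + b·northing + c.
Well B−Well A: −1062a − 111b = −220.5;  Well C−Well A: −849a − 231b = −238.4.
Solving gives a = 0.16198, b = 0.43669.
Unit vector along 000° is (sin 0°, cos 0°) = (0.0000, 1.0000).
Slope in that direction = a·(0.0000) + b·(1.0000) = 0.43669.
Apparent dip = arctan|0.43669| = 23.59° (true dip is 25.0°, so apparent ≤ true as expected).

23.59°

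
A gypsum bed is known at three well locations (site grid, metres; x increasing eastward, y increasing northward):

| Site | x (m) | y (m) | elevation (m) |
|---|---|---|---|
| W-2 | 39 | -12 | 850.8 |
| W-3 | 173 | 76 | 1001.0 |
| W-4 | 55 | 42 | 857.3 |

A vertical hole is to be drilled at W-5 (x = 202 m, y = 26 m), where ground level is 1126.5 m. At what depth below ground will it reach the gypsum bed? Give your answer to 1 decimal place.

74.8 m

Let the plane be z = a·x + b·y + c.
W-3−W-2: 134a + 88b = 150.2;  W-4−W-2: 16a + 54b = 6.5.
Solving gives a = 1.29355, b = −0.26290.
Then c = 850.8 − a·39 − b·-12 = 797.20.
At (202, 26): z_contact = 261.30 − 6.84 + 797.20 = 1051.66 m.
Depth below ground = 1126.5 − 1051.66 = 74.8 m.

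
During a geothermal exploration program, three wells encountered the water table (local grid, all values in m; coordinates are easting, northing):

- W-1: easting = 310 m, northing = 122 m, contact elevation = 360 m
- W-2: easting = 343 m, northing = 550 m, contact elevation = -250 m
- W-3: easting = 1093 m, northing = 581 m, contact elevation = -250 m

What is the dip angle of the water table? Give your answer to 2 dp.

Let the plane be z = a·easting + b·northing + c.
W-2−W-1: 33a + 428b = −610;  W-3−W-1: 783a + 459b = −610.
Solving gives a = 0.05910, b = −1.42979.
Gradient magnitude |∇z| = √(a² + b²) = √(0.00349 + 2.04430) = 1.43101.
True dip = arctan(1.43101) = 55.05°, dipping toward N (azimuth ≈ 358°).

55.05°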